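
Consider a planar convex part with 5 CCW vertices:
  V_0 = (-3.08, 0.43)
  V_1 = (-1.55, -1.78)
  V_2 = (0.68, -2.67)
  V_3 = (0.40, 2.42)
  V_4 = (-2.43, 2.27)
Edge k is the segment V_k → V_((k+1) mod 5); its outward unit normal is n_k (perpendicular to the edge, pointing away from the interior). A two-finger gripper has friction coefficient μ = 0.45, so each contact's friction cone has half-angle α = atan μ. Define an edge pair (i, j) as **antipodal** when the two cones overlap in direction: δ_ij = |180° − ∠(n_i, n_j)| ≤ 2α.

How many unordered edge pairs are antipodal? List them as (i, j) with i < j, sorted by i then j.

count = 3; pairs: (0,2), (1,3), (2,4)

α = atan 0.45 = 24.23°;  2α = 48.46°
n_0 = (-0.8222, -0.5692)
n_1 = (-0.3707, -0.9288)
n_2 = (+0.9985, +0.0549)
n_3 = (-0.0529, +0.9986)
n_4 = (-0.9429, +0.3331)
  (0,1): δ = 146.45°  ·
  (0,2): δ = 31.55°  ✓
  (0,3): δ = 58.34°  ·
  (0,4): δ = 125.85°  ·
  (1,2): δ = 65.09°  ·
  (1,3): δ = 24.79°  ✓
  (1,4): δ = 92.30°  ·
  (2,3): δ = 90.11°  ·
  (2,4): δ = 22.60°  ✓
  (3,4): δ = 112.49°  ·
antipodal pairs: 3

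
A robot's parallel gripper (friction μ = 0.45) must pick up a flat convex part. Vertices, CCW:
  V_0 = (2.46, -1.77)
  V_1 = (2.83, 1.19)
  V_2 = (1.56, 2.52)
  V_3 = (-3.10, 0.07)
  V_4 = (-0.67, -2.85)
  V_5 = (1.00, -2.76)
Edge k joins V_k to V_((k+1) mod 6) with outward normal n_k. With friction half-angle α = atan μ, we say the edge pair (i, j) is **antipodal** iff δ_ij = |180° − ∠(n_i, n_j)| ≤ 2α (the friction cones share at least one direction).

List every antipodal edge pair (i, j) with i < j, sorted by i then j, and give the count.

α = atan 0.45 = 24.23°;  2α = 48.46°
n_0 = (+0.9923, -0.1240)
n_1 = (+0.7232, +0.6906)
n_2 = (-0.4654, +0.8851)
n_3 = (-0.7687, -0.6397)
n_4 = (+0.0538, -0.9986)
n_5 = (+0.5612, -0.8277)
  (0,1): δ = 129.20°  ·
  (0,2): δ = 55.14°  ·
  (0,3): δ = 46.89°  ✓
  (0,4): δ = 100.21°  ·
  (0,5): δ = 131.27°  ·
  (1,2): δ = 105.94°  ·
  (1,3): δ = 3.91°  ✓
  (1,4): δ = 49.41°  ·
  (1,5): δ = 80.46°  ·
  (2,3): δ = 77.97°  ·
  (2,4): δ = 24.65°  ✓
  (2,5): δ = 6.41°  ✓
  (3,4): δ = 126.68°  ·
  (3,5): δ = 95.63°  ·
  (4,5): δ = 148.94°  ·
antipodal pairs: 4

count = 4; pairs: (0,3), (1,3), (2,4), (2,5)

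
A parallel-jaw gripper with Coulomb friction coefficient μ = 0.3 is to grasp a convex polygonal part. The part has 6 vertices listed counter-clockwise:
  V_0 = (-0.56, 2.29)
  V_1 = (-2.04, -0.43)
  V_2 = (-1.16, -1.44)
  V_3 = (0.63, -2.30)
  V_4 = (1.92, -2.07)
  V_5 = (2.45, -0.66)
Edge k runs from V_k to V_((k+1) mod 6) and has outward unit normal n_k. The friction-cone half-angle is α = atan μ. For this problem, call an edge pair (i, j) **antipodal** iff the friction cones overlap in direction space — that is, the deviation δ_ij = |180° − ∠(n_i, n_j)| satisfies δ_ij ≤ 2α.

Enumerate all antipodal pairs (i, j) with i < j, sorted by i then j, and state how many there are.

count = 3; pairs: (0,4), (1,5), (2,5)

α = atan 0.3 = 16.70°;  2α = 33.40°
n_0 = (-0.8784, +0.4779)
n_1 = (-0.7540, -0.6569)
n_2 = (-0.4331, -0.9014)
n_3 = (+0.1755, -0.9845)
n_4 = (+0.9361, -0.3519)
n_5 = (+0.7000, +0.7142)
  (0,1): δ = 110.38°  ·
  (0,2): δ = 87.11°  ·
  (0,3): δ = 51.34°  ·
  (0,4): δ = 7.95°  ✓
  (0,5): δ = 74.13°  ·
  (1,2): δ = 156.73°  ·
  (1,3): δ = 120.96°  ·
  (1,4): δ = 61.67°  ·
  (1,5): δ = 4.51°  ✓
  (2,3): δ = 144.23°  ·
  (2,4): δ = 84.94°  ·
  (2,5): δ = 18.76°  ✓
  (3,4): δ = 120.71°  ·
  (3,5): δ = 54.53°  ·
  (4,5): δ = 113.82°  ·
antipodal pairs: 3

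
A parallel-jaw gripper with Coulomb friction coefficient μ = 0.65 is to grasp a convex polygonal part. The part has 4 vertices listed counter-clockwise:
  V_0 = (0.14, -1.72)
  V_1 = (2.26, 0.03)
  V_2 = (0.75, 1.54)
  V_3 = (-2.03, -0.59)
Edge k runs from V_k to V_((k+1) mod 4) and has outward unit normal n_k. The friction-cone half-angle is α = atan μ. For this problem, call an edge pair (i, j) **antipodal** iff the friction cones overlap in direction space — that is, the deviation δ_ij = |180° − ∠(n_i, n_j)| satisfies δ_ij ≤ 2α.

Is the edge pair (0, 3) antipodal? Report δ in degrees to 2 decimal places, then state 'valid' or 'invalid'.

α = atan 0.65 = 33.02°;  2α = 66.05°
edge 0: e_0 = (+2.12, +1.75);  n_0 = (+0.6366, -0.7712)
edge 3: e_3 = (+2.17, -1.13);  n_3 = (-0.4619, -0.8869)
∠(n_0, n_3) = 67.05°
δ = |180° − 67.05°| = 112.95°
112.95° > 2α = 66.05°  →  invalid

δ = 112.95°, invalid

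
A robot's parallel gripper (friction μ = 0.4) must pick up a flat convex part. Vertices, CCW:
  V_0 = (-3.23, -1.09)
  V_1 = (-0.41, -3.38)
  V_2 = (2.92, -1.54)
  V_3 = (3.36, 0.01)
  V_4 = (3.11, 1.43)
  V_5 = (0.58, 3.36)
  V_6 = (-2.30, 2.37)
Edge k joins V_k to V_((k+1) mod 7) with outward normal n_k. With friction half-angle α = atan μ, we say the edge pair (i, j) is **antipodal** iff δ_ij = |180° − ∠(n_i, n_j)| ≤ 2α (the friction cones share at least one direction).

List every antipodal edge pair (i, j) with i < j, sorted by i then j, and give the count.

count = 5; pairs: (0,3), (0,4), (1,5), (2,6), (3,6)

α = atan 0.4 = 21.80°;  2α = 43.60°
n_0 = (-0.6304, -0.7763)
n_1 = (+0.4836, -0.8753)
n_2 = (+0.9620, -0.2731)
n_3 = (+0.9849, +0.1734)
n_4 = (+0.6065, +0.7951)
n_5 = (-0.3251, +0.9457)
n_6 = (-0.9657, +0.2596)
  (0,1): δ = 112.00°  ·
  (0,2): δ = 66.77°  ·
  (0,3): δ = 40.94°  ✓
  (0,4): δ = 1.74°  ✓
  (0,5): δ = 58.05°  ·
  (0,6): δ = 114.03°  ·
  (1,2): δ = 134.77°  ·
  (1,3): δ = 108.94°  ·
  (1,4): δ = 66.26°  ·
  (1,5): δ = 9.95°  ✓
  (1,6): δ = 46.03°  ·
  (2,3): δ = 154.17°  ·
  (2,4): δ = 111.49°  ·
  (2,5): δ = 55.18°  ·
  (2,6): δ = 0.80°  ✓
  (3,4): δ = 137.32°  ·
  (3,5): δ = 81.01°  ·
  (3,6): δ = 25.03°  ✓
  (4,5): δ = 123.69°  ·
  (4,6): δ = 67.71°  ·
  (5,6): δ = 124.02°  ·
antipodal pairs: 5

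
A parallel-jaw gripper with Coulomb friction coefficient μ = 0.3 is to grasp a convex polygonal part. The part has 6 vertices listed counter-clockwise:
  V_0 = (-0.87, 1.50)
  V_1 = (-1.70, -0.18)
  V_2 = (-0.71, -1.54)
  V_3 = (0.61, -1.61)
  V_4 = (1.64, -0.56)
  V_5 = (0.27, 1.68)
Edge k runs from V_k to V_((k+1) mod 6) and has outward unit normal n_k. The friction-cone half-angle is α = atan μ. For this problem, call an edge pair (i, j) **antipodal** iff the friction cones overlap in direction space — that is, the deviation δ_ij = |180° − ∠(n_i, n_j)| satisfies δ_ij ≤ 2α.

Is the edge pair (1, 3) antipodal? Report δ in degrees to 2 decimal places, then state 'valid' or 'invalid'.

α = atan 0.3 = 16.70°;  2α = 33.40°
edge 1: e_1 = (+0.99, -1.36);  n_1 = (-0.8085, -0.5885)
edge 3: e_3 = (+1.03, +1.05);  n_3 = (+0.7139, -0.7003)
∠(n_1, n_3) = 99.50°
δ = |180° − 99.50°| = 80.50°
80.50° > 2α = 33.40°  →  invalid

δ = 80.50°, invalid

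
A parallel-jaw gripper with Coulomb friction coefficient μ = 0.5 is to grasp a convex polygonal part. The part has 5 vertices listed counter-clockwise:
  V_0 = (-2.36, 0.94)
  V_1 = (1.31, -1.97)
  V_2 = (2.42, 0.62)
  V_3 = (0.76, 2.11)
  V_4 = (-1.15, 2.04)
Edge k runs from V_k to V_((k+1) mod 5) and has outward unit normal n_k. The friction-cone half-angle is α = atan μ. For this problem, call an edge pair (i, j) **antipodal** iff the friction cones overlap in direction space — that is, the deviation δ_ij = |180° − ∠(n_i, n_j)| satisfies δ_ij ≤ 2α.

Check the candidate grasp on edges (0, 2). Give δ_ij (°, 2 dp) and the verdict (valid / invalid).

δ = 3.50°, valid

α = atan 0.5 = 26.57°;  2α = 53.13°
edge 0: e_0 = (+3.67, -2.91);  n_0 = (-0.6213, -0.7836)
edge 2: e_2 = (-1.66, +1.49);  n_2 = (+0.6680, +0.7442)
∠(n_0, n_2) = 176.50°
δ = |180° − 176.50°| = 3.50°
3.50° ≤ 2α = 53.13°  →  valid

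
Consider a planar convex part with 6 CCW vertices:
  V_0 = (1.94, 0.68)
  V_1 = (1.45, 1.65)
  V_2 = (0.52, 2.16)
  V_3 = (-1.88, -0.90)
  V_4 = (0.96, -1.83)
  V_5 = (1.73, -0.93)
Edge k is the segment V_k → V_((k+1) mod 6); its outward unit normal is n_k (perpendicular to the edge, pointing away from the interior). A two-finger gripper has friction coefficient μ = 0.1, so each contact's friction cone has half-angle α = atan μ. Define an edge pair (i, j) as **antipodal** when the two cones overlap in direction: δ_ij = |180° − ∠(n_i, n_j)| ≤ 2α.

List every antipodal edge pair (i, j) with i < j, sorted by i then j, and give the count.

α = atan 0.1 = 5.71°;  2α = 11.42°
n_0 = (+0.8926, +0.4509)
n_1 = (+0.4808, +0.8768)
n_2 = (-0.7869, +0.6171)
n_3 = (-0.3112, -0.9503)
n_4 = (+0.7599, -0.6501)
n_5 = (+0.9916, -0.1293)
  (0,1): δ = 145.54°  ·
  (0,2): δ = 64.91°  ·
  (0,3): δ = 45.07°  ·
  (0,4): δ = 112.65°  ·
  (0,5): δ = 145.77°  ·
  (1,2): δ = 99.37°  ·
  (1,3): δ = 10.61°  ✓
  (1,4): δ = 78.19°  ·
  (1,5): δ = 111.31°  ·
  (2,3): δ = 70.02°  ·
  (2,4): δ = 2.44°  ✓
  (2,5): δ = 30.68°  ·
  (3,4): δ = 112.42°  ·
  (3,5): δ = 79.30°  ·
  (4,5): δ = 146.88°  ·
antipodal pairs: 2

count = 2; pairs: (1,3), (2,4)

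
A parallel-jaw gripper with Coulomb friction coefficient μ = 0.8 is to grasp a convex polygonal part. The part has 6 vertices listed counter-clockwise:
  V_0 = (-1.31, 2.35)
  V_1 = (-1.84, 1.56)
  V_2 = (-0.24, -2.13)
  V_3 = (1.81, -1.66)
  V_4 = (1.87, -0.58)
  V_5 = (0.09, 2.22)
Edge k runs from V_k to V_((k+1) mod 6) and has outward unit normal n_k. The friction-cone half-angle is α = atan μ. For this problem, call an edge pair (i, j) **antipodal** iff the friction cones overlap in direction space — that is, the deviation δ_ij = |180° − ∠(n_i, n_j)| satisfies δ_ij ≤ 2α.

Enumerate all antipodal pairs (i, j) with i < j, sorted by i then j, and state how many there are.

count = 8; pairs: (0,2), (0,3), (0,4), (1,3), (1,4), (1,5), (2,4), (2,5)

α = atan 0.8 = 38.66°;  2α = 77.32°
n_0 = (-0.8304, +0.5571)
n_1 = (-0.9175, -0.3978)
n_2 = (+0.2235, -0.9747)
n_3 = (+0.9985, -0.0555)
n_4 = (+0.8439, +0.5365)
n_5 = (+0.0925, +0.9957)
  (0,1): δ = 122.70°  ·
  (0,2): δ = 43.23°  ✓
  (0,3): δ = 30.68°  ✓
  (0,4): δ = 66.30°  ✓
  (0,5): δ = 118.55°  ·
  (1,2): δ = 100.53°  ·
  (1,3): δ = 26.62°  ✓
  (1,4): δ = 9.00°  ✓
  (1,5): δ = 61.25°  ✓
  (2,3): δ = 106.09°  ·
  (2,4): δ = 70.47°  ✓
  (2,5): δ = 18.22°  ✓
  (3,4): δ = 144.38°  ·
  (3,5): δ = 92.13°  ·
  (4,5): δ = 127.75°  ·
antipodal pairs: 8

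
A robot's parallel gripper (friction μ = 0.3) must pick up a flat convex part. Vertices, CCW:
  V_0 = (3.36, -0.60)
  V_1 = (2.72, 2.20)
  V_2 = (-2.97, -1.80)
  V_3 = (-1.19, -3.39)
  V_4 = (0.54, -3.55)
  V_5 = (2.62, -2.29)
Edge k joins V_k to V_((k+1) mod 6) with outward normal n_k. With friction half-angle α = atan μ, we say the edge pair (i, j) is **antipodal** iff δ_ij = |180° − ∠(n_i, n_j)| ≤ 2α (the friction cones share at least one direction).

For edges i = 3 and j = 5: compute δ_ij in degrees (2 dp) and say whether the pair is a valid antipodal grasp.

α = atan 0.3 = 16.70°;  2α = 33.40°
edge 3: e_3 = (+1.73, -0.16);  n_3 = (-0.0921, -0.9958)
edge 5: e_5 = (+0.74, +1.69);  n_5 = (+0.9160, -0.4011)
∠(n_3, n_5) = 71.64°
δ = |180° − 71.64°| = 108.36°
108.36° > 2α = 33.40°  →  invalid

δ = 108.36°, invalid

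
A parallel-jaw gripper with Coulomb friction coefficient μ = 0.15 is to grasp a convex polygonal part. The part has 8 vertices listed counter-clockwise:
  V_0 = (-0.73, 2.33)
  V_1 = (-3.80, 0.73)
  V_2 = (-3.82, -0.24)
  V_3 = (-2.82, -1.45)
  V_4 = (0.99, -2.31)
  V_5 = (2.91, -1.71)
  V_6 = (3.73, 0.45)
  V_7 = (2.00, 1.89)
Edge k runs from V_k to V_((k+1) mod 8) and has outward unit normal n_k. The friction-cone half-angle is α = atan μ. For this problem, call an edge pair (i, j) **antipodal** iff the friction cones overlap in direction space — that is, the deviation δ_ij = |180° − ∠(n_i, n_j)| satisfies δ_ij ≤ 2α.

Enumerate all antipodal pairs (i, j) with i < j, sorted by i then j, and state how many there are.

α = atan 0.15 = 8.53°;  2α = 17.06°
n_0 = (-0.4622, +0.8868)
n_1 = (-0.9998, +0.0206)
n_2 = (-0.7708, -0.6370)
n_3 = (-0.2202, -0.9755)
n_4 = (+0.2983, -0.9545)
n_5 = (+0.9349, -0.3549)
n_6 = (+0.6397, +0.7686)
n_7 = (+0.1591, +0.9873)
  (0,1): δ = 118.71°  ·
  (0,2): δ = 77.96°  ·
  (0,3): δ = 40.25°  ·
  (0,4): δ = 10.17°  ✓
  (0,5): δ = 41.68°  ·
  (0,6): δ = 112.70°  ·
  (0,7): δ = 143.32°  ·
  (1,2): δ = 139.25°  ·
  (1,3): δ = 101.54°  ·
  (1,4): δ = 71.46°  ·
  (1,5): δ = 19.61°  ·
  (1,6): δ = 51.41°  ·
  (1,7): δ = 82.03°  ·
  (2,3): δ = 142.29°  ·
  (2,4): δ = 112.22°  ·
  (2,5): δ = 60.36°  ·
  (2,6): δ = 10.66°  ✓
  (2,7): δ = 41.27°  ·
  (3,4): δ = 149.93°  ·
  (3,5): δ = 98.07°  ·
  (3,6): δ = 27.05°  ·
  (3,7): δ = 3.56°  ✓
  (4,5): δ = 128.14°  ·
  (4,6): δ = 57.13°  ·
  (4,7): δ = 26.51°  ·
  (5,6): δ = 108.98°  ·
  (5,7): δ = 78.37°  ·
  (6,7): δ = 149.38°  ·
antipodal pairs: 3

count = 3; pairs: (0,4), (2,6), (3,7)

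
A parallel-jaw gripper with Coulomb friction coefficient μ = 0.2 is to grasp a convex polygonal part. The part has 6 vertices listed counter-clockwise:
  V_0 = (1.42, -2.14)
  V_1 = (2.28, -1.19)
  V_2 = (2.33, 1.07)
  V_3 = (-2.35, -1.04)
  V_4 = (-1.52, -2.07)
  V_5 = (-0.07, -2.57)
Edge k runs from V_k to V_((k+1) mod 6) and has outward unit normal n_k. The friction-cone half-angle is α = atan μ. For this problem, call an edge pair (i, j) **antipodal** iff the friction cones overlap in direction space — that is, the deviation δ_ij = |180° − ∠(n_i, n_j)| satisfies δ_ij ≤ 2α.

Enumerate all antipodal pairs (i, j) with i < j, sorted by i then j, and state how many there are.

count = 1; pairs: (2,5)

α = atan 0.2 = 11.31°;  2α = 22.62°
n_0 = (+0.7414, -0.6711)
n_1 = (+0.9998, -0.0221)
n_2 = (-0.4110, +0.9116)
n_3 = (-0.7787, -0.6275)
n_4 = (-0.3260, -0.9454)
n_5 = (+0.2773, -0.9608)
  (0,1): δ = 139.11°  ·
  (0,2): δ = 23.58°  ·
  (0,3): δ = 81.02°  ·
  (0,4): δ = 113.13°  ·
  (0,5): δ = 148.25°  ·
  (1,2): δ = 64.46°  ·
  (1,3): δ = 40.13°  ·
  (1,4): δ = 72.24°  ·
  (1,5): δ = 107.37°  ·
  (2,3): δ = 75.41°  ·
  (2,4): δ = 43.29°  ·
  (2,5): δ = 8.17°  ✓
  (3,4): δ = 147.89°  ·
  (3,5): δ = 112.77°  ·
  (4,5): δ = 144.88°  ·
antipodal pairs: 1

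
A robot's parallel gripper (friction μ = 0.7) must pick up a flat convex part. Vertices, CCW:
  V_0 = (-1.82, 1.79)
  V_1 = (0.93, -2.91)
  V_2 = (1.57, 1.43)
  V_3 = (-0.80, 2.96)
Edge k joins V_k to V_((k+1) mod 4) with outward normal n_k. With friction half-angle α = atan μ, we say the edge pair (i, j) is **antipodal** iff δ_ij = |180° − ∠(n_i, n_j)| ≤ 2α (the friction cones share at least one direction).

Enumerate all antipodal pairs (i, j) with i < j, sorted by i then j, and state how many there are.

count = 3; pairs: (0,1), (0,2), (1,3)

α = atan 0.7 = 34.99°;  2α = 69.98°
n_0 = (-0.8631, -0.5050)
n_1 = (+0.9893, -0.1459)
n_2 = (+0.5424, +0.8401)
n_3 = (-0.7538, +0.6571)
  (0,1): δ = 38.72°  ✓
  (0,2): δ = 26.82°  ✓
  (0,3): δ = 108.59°  ·
  (1,2): δ = 114.46°  ·
  (1,3): δ = 32.69°  ✓
  (2,3): δ = 98.24°  ·
antipodal pairs: 3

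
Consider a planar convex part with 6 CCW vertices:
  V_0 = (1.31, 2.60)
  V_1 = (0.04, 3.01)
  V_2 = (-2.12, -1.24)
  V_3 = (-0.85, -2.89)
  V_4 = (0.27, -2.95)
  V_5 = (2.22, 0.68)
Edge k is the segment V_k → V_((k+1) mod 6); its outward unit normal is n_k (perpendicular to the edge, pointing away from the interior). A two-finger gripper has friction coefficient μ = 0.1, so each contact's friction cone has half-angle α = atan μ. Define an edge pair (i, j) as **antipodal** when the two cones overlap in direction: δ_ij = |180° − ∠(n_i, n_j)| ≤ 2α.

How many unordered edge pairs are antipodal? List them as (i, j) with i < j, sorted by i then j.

count = 1; pairs: (1,4)

α = atan 0.1 = 5.71°;  2α = 11.42°
n_0 = (+0.3072, +0.9516)
n_1 = (-0.8915, +0.4531)
n_2 = (-0.7924, -0.6099)
n_3 = (-0.0535, -0.9986)
n_4 = (+0.8809, -0.4732)
n_5 = (+0.9036, +0.4283)
  (0,1): δ = 99.05°  ·
  (0,2): δ = 34.52°  ·
  (0,3): δ = 14.83°  ·
  (0,4): δ = 79.65°  ·
  (0,5): δ = 133.25°  ·
  (1,2): δ = 115.47°  ·
  (1,3): δ = 66.13°  ·
  (1,4): δ = 1.30°  ✓
  (1,5): δ = 52.30°  ·
  (2,3): δ = 130.65°  ·
  (2,4): δ = 65.83°  ·
  (2,5): δ = 12.23°  ·
  (3,4): δ = 115.18°  ·
  (3,5): δ = 61.57°  ·
  (4,5): δ = 126.40°  ·
antipodal pairs: 1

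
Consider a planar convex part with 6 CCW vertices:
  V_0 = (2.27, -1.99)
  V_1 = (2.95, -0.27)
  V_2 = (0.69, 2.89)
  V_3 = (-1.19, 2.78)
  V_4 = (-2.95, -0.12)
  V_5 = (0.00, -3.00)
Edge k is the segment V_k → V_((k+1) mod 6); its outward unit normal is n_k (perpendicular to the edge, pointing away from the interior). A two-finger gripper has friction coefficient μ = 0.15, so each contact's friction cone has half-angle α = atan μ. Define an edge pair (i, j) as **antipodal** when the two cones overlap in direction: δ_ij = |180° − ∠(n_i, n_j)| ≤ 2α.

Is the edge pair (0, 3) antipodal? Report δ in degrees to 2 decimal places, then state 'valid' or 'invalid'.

δ = 9.68°, valid

α = atan 0.15 = 8.53°;  2α = 17.06°
edge 0: e_0 = (+0.68, +1.72);  n_0 = (+0.9300, -0.3677)
edge 3: e_3 = (-1.76, -2.90);  n_3 = (-0.8549, +0.5188)
∠(n_0, n_3) = 170.32°
δ = |180° − 170.32°| = 9.68°
9.68° ≤ 2α = 17.06°  →  valid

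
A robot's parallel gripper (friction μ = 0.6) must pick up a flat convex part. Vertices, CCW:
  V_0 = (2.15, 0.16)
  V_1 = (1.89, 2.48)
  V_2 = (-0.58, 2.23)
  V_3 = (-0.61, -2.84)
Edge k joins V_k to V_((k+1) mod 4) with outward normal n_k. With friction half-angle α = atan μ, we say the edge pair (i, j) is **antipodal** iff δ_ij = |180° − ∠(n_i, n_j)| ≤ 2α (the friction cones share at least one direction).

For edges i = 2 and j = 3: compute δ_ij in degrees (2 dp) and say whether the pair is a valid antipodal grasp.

δ = 42.28°, valid

α = atan 0.6 = 30.96°;  2α = 61.93°
edge 2: e_2 = (-0.03, -5.07);  n_2 = (-1.0000, +0.0059)
edge 3: e_3 = (+2.76, +3.00);  n_3 = (+0.7359, -0.6771)
∠(n_2, n_3) = 137.72°
δ = |180° − 137.72°| = 42.28°
42.28° ≤ 2α = 61.93°  →  valid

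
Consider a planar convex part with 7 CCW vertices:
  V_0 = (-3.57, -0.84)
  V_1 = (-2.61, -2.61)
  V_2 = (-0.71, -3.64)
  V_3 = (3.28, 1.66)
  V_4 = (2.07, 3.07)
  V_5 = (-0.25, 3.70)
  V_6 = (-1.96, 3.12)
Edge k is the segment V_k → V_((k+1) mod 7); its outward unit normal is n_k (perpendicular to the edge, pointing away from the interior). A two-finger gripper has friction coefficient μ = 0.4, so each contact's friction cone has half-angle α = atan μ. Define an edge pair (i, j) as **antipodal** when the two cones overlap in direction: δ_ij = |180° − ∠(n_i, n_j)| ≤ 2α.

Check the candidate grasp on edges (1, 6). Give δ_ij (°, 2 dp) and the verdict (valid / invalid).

α = atan 0.4 = 21.80°;  2α = 43.60°
edge 1: e_1 = (+1.90, -1.03);  n_1 = (-0.4766, -0.8791)
edge 6: e_6 = (-1.61, -3.96);  n_6 = (-0.9264, +0.3766)
∠(n_1, n_6) = 83.66°
δ = |180° − 83.66°| = 96.34°
96.34° > 2α = 43.60°  →  invalid

δ = 96.34°, invalid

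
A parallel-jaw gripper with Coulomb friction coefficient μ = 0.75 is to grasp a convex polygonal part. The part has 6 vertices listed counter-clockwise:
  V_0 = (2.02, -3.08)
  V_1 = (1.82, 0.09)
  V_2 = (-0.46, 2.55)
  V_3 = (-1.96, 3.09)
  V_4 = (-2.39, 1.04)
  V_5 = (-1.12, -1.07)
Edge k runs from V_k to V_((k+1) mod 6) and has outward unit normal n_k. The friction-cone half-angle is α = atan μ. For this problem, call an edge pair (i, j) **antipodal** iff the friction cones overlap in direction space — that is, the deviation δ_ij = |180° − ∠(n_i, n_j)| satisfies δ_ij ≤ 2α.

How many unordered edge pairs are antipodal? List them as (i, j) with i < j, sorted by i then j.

count = 8; pairs: (0,3), (0,4), (0,5), (1,3), (1,4), (1,5), (2,4), (2,5)

α = atan 0.75 = 36.87°;  2α = 73.74°
n_0 = (+0.9980, +0.0630)
n_1 = (+0.7334, +0.6798)
n_2 = (+0.3387, +0.9409)
n_3 = (-0.9787, +0.2053)
n_4 = (-0.8568, -0.5157)
n_5 = (-0.5391, -0.8422)
  (0,1): δ = 140.78°  ·
  (0,2): δ = 113.41°  ·
  (0,3): δ = 15.46°  ✓
  (0,4): δ = 27.43°  ✓
  (0,5): δ = 53.77°  ✓
  (1,2): δ = 152.62°  ·
  (1,3): δ = 54.67°  ✓
  (1,4): δ = 11.78°  ✓
  (1,5): δ = 14.55°  ✓
  (2,3): δ = 82.05°  ·
  (2,4): δ = 39.16°  ✓
  (2,5): δ = 12.83°  ✓
  (3,4): δ = 137.11°  ·
  (3,5): δ = 110.78°  ·
  (4,5): δ = 153.67°  ·
antipodal pairs: 8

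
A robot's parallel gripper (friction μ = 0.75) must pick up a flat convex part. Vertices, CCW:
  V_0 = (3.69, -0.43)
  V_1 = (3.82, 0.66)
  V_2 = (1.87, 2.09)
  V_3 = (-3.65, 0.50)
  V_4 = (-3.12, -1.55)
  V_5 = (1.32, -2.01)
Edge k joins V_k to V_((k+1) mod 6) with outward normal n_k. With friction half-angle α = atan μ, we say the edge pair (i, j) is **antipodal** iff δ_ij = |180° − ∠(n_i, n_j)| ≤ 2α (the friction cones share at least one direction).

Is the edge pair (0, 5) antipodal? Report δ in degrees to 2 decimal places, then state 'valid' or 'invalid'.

α = atan 0.75 = 36.87°;  2α = 73.74°
edge 0: e_0 = (+0.13, +1.09);  n_0 = (+0.9930, -0.1184)
edge 5: e_5 = (+2.37, +1.58);  n_5 = (+0.5547, -0.8321)
∠(n_0, n_5) = 49.51°
δ = |180° − 49.51°| = 130.49°
130.49° > 2α = 73.74°  →  invalid

δ = 130.49°, invalid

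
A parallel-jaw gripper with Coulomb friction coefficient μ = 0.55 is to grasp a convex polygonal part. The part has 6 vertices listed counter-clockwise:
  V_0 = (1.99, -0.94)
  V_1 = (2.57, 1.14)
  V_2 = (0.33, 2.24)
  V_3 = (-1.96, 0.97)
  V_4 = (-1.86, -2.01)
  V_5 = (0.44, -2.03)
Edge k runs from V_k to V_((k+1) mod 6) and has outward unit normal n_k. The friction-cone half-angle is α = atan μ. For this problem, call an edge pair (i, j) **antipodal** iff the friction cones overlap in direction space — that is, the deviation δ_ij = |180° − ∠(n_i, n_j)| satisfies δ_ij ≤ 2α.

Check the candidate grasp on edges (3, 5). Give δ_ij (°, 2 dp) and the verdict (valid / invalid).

δ = 56.81°, valid

α = atan 0.55 = 28.81°;  2α = 57.62°
edge 3: e_3 = (+0.10, -2.98);  n_3 = (-0.9994, -0.0335)
edge 5: e_5 = (+1.55, +1.09);  n_5 = (+0.5752, -0.8180)
∠(n_3, n_5) = 123.19°
δ = |180° − 123.19°| = 56.81°
56.81° ≤ 2α = 57.62°  →  valid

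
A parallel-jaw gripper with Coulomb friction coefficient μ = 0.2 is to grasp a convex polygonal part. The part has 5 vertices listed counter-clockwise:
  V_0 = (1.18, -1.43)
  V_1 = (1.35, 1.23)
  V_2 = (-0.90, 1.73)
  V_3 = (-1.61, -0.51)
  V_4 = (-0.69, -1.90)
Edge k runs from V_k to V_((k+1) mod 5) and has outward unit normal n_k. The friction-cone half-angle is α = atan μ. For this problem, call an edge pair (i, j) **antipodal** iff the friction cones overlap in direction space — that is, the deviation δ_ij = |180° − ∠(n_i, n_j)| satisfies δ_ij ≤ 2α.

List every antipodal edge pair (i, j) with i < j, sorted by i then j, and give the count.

count = 1; pairs: (0,2)

α = atan 0.2 = 11.31°;  2α = 22.62°
n_0 = (+0.9980, -0.0638)
n_1 = (+0.2169, +0.9762)
n_2 = (-0.9533, +0.3021)
n_3 = (-0.8339, -0.5519)
n_4 = (+0.2438, -0.9698)
  (0,1): δ = 98.87°  ·
  (0,2): δ = 13.93°  ✓
  (0,3): δ = 37.16°  ·
  (0,4): δ = 107.77°  ·
  (1,2): δ = 95.06°  ·
  (1,3): δ = 43.97°  ·
  (1,4): δ = 26.64°  ·
  (2,3): δ = 128.91°  ·
  (2,4): δ = 58.30°  ·
  (3,4): δ = 109.39°  ·
antipodal pairs: 1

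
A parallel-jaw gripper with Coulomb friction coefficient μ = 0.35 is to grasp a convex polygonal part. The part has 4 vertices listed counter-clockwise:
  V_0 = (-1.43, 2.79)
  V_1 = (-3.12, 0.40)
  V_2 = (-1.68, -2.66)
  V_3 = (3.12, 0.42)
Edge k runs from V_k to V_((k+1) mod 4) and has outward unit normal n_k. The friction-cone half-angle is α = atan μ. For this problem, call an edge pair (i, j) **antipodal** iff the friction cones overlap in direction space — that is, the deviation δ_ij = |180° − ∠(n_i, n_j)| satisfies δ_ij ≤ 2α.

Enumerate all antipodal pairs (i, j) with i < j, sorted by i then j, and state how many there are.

count = 2; pairs: (0,2), (1,3)

α = atan 0.35 = 19.29°;  2α = 38.58°
n_0 = (-0.8165, +0.5774)
n_1 = (-0.9048, -0.4258)
n_2 = (+0.5400, -0.8416)
n_3 = (+0.4620, +0.8869)
  (0,1): δ = 119.53°  ·
  (0,2): δ = 22.05°  ✓
  (0,3): δ = 97.75°  ·
  (1,2): δ = 82.51°  ·
  (1,3): δ = 37.28°  ✓
  (2,3): δ = 60.20°  ·
antipodal pairs: 2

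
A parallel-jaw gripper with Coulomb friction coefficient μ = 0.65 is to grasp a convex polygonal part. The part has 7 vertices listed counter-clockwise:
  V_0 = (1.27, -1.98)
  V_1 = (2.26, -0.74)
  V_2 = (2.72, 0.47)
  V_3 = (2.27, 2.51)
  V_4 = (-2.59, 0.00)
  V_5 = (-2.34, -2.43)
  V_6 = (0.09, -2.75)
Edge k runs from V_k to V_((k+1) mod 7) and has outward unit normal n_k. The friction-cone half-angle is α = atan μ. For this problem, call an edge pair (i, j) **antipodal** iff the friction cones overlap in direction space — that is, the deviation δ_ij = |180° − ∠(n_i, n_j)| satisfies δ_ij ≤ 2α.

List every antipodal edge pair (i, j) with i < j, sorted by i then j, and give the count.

α = atan 0.65 = 33.02°;  2α = 66.05°
n_0 = (+0.7815, -0.6239)
n_1 = (+0.9347, -0.3554)
n_2 = (+0.9765, +0.2154)
n_3 = (-0.4589, +0.8885)
n_4 = (-0.9947, -0.1023)
n_5 = (-0.1306, -0.9914)
n_6 = (+0.5465, -0.8375)
  (0,1): δ = 162.21°  ·
  (0,2): δ = 128.96°  ·
  (0,3): δ = 24.08°  ✓
  (0,4): δ = 44.48°  ✓
  (0,5): δ = 121.10°  ·
  (0,6): δ = 161.73°  ·
  (1,2): δ = 146.75°  ·
  (1,3): δ = 41.87°  ✓
  (1,4): δ = 26.69°  ✓
  (1,5): δ = 103.31°  ·
  (1,6): δ = 143.94°  ·
  (2,3): δ = 75.12°  ·
  (2,4): δ = 6.57°  ✓
  (2,5): δ = 70.06°  ·
  (2,6): δ = 110.69°  ·
  (3,4): δ = 111.44°  ·
  (3,5): δ = 34.82°  ✓
  (3,6): δ = 5.81°  ✓
  (4,5): δ = 103.38°  ·
  (4,6): δ = 62.75°  ✓
  (5,6): δ = 139.37°  ·
antipodal pairs: 8

count = 8; pairs: (0,3), (0,4), (1,3), (1,4), (2,4), (3,5), (3,6), (4,6)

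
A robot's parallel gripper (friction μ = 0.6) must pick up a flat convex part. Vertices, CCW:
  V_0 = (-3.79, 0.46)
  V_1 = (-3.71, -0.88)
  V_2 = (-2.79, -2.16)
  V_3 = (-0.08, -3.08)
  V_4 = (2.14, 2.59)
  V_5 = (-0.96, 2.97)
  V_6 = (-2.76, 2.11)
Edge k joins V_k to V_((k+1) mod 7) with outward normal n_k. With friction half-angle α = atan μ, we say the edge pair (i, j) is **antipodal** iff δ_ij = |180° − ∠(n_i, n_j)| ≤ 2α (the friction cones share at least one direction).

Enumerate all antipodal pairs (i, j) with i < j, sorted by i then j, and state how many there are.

α = atan 0.6 = 30.96°;  2α = 61.93°
n_0 = (-0.9982, -0.0596)
n_1 = (-0.8120, -0.5836)
n_2 = (-0.3215, -0.9469)
n_3 = (+0.9312, -0.3646)
n_4 = (+0.1217, +0.9926)
n_5 = (-0.4311, +0.9023)
n_6 = (-0.8483, +0.5295)
  (0,1): δ = 147.71°  ·
  (0,2): δ = 112.17°  ·
  (0,3): δ = 24.80°  ✓
  (0,4): δ = 79.59°  ·
  (0,5): δ = 112.12°  ·
  (0,6): δ = 144.61°  ·
  (1,2): δ = 144.46°  ·
  (1,3): δ = 57.09°  ✓
  (1,4): δ = 47.30°  ✓
  (1,5): δ = 79.83°  ·
  (1,6): δ = 112.32°  ·
  (2,3): δ = 92.63°  ·
  (2,4): δ = 11.76°  ✓
  (2,5): δ = 44.29°  ✓
  (2,6): δ = 76.78°  ·
  (3,4): δ = 75.61°  ·
  (3,5): δ = 43.08°  ✓
  (3,6): δ = 10.59°  ✓
  (4,5): δ = 147.47°  ·
  (4,6): δ = 114.99°  ·
  (5,6): δ = 147.51°  ·
antipodal pairs: 7

count = 7; pairs: (0,3), (1,3), (1,4), (2,4), (2,5), (3,5), (3,6)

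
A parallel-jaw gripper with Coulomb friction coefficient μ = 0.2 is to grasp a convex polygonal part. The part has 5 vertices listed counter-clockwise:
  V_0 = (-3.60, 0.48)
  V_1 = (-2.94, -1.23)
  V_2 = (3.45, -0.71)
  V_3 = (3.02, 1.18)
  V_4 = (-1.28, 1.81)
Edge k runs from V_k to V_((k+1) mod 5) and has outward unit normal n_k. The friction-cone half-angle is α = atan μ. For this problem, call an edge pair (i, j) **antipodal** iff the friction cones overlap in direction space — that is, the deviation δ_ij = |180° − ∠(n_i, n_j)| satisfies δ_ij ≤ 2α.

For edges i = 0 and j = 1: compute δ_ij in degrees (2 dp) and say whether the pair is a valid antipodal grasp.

α = atan 0.2 = 11.31°;  2α = 22.62°
edge 0: e_0 = (+0.66, -1.71);  n_0 = (-0.9329, -0.3601)
edge 1: e_1 = (+6.39, +0.52);  n_1 = (+0.0811, -0.9967)
∠(n_0, n_1) = 73.55°
δ = |180° − 73.55°| = 106.45°
106.45° > 2α = 22.62°  →  invalid

δ = 106.45°, invalid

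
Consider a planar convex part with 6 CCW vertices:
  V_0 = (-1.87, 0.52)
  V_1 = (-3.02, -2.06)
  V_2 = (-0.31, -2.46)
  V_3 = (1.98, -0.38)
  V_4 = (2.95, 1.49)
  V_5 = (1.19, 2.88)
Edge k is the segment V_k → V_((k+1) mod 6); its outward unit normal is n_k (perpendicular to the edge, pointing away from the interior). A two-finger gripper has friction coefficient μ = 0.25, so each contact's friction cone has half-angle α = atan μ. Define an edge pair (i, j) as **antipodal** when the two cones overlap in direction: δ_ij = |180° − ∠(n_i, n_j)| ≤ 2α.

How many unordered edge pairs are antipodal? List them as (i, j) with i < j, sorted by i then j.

count = 4; pairs: (0,2), (0,3), (2,5), (3,5)

α = atan 0.25 = 14.04°;  2α = 28.07°
n_0 = (-0.9134, +0.4071)
n_1 = (-0.1460, -0.9893)
n_2 = (+0.6724, -0.7402)
n_3 = (+0.8877, -0.4605)
n_4 = (+0.6198, +0.7848)
n_5 = (-0.6107, +0.7919)
  (0,1): δ = 74.37°  ·
  (0,2): δ = 23.73°  ✓
  (0,3): δ = 3.39°  ✓
  (0,4): δ = 75.72°  ·
  (0,5): δ = 151.67°  ·
  (1,2): δ = 129.35°  ·
  (1,3): δ = 109.02°  ·
  (1,4): δ = 29.90°  ·
  (1,5): δ = 46.04°  ·
  (2,3): δ = 159.67°  ·
  (2,4): δ = 80.55°  ·
  (2,5): δ = 4.61°  ✓
  (3,4): δ = 100.88°  ·
  (3,5): δ = 24.94°  ✓
  (4,5): δ = 104.06°  ·
antipodal pairs: 4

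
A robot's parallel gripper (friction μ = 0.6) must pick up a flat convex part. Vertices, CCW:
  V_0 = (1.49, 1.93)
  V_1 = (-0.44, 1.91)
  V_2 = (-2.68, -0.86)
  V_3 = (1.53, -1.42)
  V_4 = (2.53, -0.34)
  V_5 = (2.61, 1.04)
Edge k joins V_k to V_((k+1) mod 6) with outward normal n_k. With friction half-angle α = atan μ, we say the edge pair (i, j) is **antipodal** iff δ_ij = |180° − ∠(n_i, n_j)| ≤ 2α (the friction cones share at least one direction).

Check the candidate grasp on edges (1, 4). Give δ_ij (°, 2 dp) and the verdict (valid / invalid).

α = atan 0.6 = 30.96°;  2α = 61.93°
edge 1: e_1 = (-2.24, -2.77);  n_1 = (-0.7776, +0.6288)
edge 4: e_4 = (+0.08, +1.38);  n_4 = (+0.9983, -0.0579)
∠(n_1, n_4) = 144.36°
δ = |180° − 144.36°| = 35.64°
35.64° ≤ 2α = 61.93°  →  valid

δ = 35.64°, valid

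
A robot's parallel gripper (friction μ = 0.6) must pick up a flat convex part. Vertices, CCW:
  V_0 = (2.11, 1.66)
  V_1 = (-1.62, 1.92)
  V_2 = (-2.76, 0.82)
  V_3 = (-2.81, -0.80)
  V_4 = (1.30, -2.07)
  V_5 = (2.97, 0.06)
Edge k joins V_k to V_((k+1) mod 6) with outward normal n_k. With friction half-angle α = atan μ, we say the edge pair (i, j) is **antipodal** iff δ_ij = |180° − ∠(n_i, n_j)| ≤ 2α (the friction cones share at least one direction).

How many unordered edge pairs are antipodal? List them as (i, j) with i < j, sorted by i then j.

α = atan 0.6 = 30.96°;  2α = 61.93°
n_0 = (+0.0695, +0.9976)
n_1 = (-0.6944, +0.7196)
n_2 = (-0.9995, +0.0308)
n_3 = (-0.2952, -0.9554)
n_4 = (+0.7870, -0.6170)
n_5 = (+0.8808, +0.4734)
  (0,1): δ = 132.04°  ·
  (0,2): δ = 87.78°  ·
  (0,3): δ = 13.18°  ✓
  (0,4): δ = 55.89°  ✓
  (0,5): δ = 122.25°  ·
  (1,2): δ = 135.74°  ·
  (1,3): δ = 61.15°  ✓
  (1,4): δ = 7.93°  ✓
  (1,5): δ = 74.28°  ·
  (2,3): δ = 105.40°  ·
  (2,4): δ = 36.33°  ✓
  (2,5): δ = 30.03°  ✓
  (3,4): δ = 110.93°  ·
  (3,5): δ = 44.57°  ✓
  (4,5): δ = 113.64°  ·
antipodal pairs: 7

count = 7; pairs: (0,3), (0,4), (1,3), (1,4), (2,4), (2,5), (3,5)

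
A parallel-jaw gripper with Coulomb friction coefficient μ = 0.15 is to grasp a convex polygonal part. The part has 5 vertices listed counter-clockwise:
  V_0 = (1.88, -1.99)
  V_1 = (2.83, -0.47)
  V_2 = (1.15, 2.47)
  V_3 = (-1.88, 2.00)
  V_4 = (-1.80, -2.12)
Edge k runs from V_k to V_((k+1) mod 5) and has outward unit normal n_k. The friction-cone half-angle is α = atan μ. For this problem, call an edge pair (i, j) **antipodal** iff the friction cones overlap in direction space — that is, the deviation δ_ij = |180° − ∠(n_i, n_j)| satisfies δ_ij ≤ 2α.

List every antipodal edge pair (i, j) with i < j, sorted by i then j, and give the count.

count = 1; pairs: (2,4)

α = atan 0.15 = 8.53°;  2α = 17.06°
n_0 = (+0.8480, -0.5300)
n_1 = (+0.8682, +0.4961)
n_2 = (-0.1533, +0.9882)
n_3 = (-0.9998, -0.0194)
n_4 = (+0.0353, -0.9994)
  (0,1): δ = 118.25°  ·
  (0,2): δ = 49.18°  ·
  (0,3): δ = 33.12°  ·
  (0,4): δ = 124.03°  ·
  (1,2): δ = 110.93°  ·
  (1,3): δ = 28.63°  ·
  (1,4): δ = 62.28°  ·
  (2,3): δ = 97.70°  ·
  (2,4): δ = 6.79°  ✓
  (3,4): δ = 89.09°  ·
antipodal pairs: 1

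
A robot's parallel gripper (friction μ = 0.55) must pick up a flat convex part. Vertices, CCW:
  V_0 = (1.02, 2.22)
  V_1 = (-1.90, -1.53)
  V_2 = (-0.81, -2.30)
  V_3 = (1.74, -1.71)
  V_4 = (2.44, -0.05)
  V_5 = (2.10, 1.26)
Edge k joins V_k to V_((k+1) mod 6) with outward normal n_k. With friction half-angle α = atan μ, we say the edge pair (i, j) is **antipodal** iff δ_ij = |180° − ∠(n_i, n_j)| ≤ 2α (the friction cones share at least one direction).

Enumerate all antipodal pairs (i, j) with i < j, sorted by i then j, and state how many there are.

α = atan 0.55 = 28.81°;  2α = 57.62°
n_0 = (-0.7890, +0.6144)
n_1 = (-0.5770, -0.8168)
n_2 = (+0.2254, -0.9743)
n_3 = (+0.9214, -0.3886)
n_4 = (+0.9679, +0.2512)
n_5 = (+0.6644, +0.7474)
  (0,1): δ = 87.33°  ·
  (0,2): δ = 39.07°  ✓
  (0,3): δ = 15.04°  ✓
  (0,4): δ = 52.46°  ✓
  (0,5): δ = 86.27°  ·
  (1,2): δ = 131.73°  ·
  (1,3): δ = 77.63°  ·
  (1,4): δ = 40.21°  ✓
  (1,5): δ = 6.40°  ✓
  (2,3): δ = 125.89°  ·
  (2,4): δ = 88.48°  ·
  (2,5): δ = 54.66°  ✓
  (3,4): δ = 142.59°  ·
  (3,5): δ = 108.77°  ·
  (4,5): δ = 146.18°  ·
antipodal pairs: 6

count = 6; pairs: (0,2), (0,3), (0,4), (1,4), (1,5), (2,5)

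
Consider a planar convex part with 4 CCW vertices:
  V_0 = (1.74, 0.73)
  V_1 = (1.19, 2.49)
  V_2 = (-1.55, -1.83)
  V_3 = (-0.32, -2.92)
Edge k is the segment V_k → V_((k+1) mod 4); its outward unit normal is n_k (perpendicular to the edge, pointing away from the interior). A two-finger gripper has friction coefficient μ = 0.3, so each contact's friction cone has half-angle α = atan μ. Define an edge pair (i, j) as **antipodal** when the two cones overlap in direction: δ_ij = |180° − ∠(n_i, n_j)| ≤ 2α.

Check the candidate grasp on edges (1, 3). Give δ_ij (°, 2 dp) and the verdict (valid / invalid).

δ = 2.95°, valid

α = atan 0.3 = 16.70°;  2α = 33.40°
edge 1: e_1 = (-2.74, -4.32);  n_1 = (-0.8445, +0.5356)
edge 3: e_3 = (+2.06, +3.65);  n_3 = (+0.8709, -0.4915)
∠(n_1, n_3) = 177.05°
δ = |180° − 177.05°| = 2.95°
2.95° ≤ 2α = 33.40°  →  valid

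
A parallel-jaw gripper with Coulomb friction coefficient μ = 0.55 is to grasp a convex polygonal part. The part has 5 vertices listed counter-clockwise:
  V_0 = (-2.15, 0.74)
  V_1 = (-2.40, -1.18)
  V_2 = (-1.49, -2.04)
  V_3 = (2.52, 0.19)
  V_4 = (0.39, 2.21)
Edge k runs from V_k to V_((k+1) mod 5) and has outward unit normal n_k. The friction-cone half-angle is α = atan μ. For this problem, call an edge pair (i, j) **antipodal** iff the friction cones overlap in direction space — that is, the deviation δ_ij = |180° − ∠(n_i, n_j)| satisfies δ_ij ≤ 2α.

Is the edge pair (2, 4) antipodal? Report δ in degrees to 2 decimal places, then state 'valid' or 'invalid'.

α = atan 0.55 = 28.81°;  2α = 57.62°
edge 2: e_2 = (+4.01, +2.23);  n_2 = (+0.4860, -0.8740)
edge 4: e_4 = (-2.54, -1.47);  n_4 = (-0.5009, +0.8655)
∠(n_2, n_4) = 179.02°
δ = |180° − 179.02°| = 0.98°
0.98° ≤ 2α = 57.62°  →  valid

δ = 0.98°, valid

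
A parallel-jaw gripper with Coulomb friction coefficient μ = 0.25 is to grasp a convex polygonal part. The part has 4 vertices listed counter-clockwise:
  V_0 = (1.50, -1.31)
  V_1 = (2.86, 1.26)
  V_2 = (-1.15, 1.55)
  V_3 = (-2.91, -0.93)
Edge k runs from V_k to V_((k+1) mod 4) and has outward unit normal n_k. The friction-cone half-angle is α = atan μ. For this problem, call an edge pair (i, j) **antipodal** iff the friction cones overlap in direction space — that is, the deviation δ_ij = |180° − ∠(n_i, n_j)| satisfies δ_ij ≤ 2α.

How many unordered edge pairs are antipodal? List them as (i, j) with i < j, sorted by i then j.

α = atan 0.25 = 14.04°;  2α = 28.07°
n_0 = (+0.8839, -0.4677)
n_1 = (+0.0721, +0.9974)
n_2 = (-0.8155, +0.5787)
n_3 = (-0.0858, -0.9963)
  (0,1): δ = 66.25°  ·
  (0,2): δ = 7.48°  ✓
  (0,3): δ = 112.96°  ·
  (1,2): δ = 121.23°  ·
  (1,3): δ = 0.79°  ✓
  (2,3): δ = 59.56°  ·
antipodal pairs: 2

count = 2; pairs: (0,2), (1,3)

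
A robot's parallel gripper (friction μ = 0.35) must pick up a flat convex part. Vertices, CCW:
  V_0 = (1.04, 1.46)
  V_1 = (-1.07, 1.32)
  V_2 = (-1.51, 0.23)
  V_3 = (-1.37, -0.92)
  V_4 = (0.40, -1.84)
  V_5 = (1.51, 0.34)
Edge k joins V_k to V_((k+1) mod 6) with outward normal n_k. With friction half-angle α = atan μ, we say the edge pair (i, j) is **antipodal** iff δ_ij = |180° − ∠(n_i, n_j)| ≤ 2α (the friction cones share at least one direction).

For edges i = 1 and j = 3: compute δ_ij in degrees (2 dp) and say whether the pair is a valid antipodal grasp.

α = atan 0.35 = 19.29°;  2α = 38.58°
edge 1: e_1 = (-0.44, -1.09);  n_1 = (-0.9273, +0.3743)
edge 3: e_3 = (+1.77, -0.92);  n_3 = (-0.4612, -0.8873)
∠(n_1, n_3) = 84.52°
δ = |180° − 84.52°| = 95.48°
95.48° > 2α = 38.58°  →  invalid

δ = 95.48°, invalid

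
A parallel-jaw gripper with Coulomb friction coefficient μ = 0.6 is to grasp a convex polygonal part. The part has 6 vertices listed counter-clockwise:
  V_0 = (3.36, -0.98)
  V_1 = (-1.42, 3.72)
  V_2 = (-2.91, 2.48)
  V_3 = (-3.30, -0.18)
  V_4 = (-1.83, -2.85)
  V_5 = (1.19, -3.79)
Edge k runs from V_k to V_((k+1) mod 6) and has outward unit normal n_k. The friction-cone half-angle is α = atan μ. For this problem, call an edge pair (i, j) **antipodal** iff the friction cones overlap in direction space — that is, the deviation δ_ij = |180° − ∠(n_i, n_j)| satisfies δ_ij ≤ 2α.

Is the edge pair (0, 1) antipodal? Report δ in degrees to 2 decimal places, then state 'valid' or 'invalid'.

α = atan 0.6 = 30.96°;  2α = 61.93°
edge 0: e_0 = (-4.78, +4.70);  n_0 = (+0.7011, +0.7130)
edge 1: e_1 = (-1.49, -1.24);  n_1 = (-0.6397, +0.7686)
∠(n_0, n_1) = 84.28°
δ = |180° − 84.28°| = 95.72°
95.72° > 2α = 61.93°  →  invalid

δ = 95.72°, invalid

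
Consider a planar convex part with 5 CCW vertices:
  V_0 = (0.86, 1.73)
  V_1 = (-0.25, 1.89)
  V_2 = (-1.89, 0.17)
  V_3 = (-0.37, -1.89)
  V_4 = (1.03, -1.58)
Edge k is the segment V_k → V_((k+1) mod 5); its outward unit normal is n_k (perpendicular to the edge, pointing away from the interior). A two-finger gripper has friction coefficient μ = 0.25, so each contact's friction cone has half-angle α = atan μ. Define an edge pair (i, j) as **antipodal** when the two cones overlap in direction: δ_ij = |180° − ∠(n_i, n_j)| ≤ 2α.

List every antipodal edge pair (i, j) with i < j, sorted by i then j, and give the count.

α = atan 0.25 = 14.04°;  2α = 28.07°
n_0 = (+0.1427, +0.9898)
n_1 = (-0.7237, +0.6901)
n_2 = (-0.8047, -0.5937)
n_3 = (+0.2162, -0.9764)
n_4 = (+0.9987, +0.0513)
  (0,1): δ = 125.43°  ·
  (0,2): δ = 45.38°  ·
  (0,3): δ = 20.69°  ✓
  (0,4): δ = 101.14°  ·
  (1,2): δ = 99.94°  ·
  (1,3): δ = 33.88°  ·
  (1,4): δ = 46.58°  ·
  (2,3): δ = 113.94°  ·
  (2,4): δ = 33.48°  ·
  (3,4): δ = 99.55°  ·
antipodal pairs: 1

count = 1; pairs: (0,3)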